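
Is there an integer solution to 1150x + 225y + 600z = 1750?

gcd(1150, 225) = 25  (1150 = 5·225 + 25, 225 = 9·25).
gcd(25, 600) = 25.
25 divides 1750, so integer solutions exist.

yes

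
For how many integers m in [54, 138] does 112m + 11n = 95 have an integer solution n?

gcd(112, 11) = 1  (112 = 10·11 + 2, 11 = 5·2 + 1, 2 = 2·1).
Back-substituting, 112·(-5) + 11·(51) = 1.
Scale by 95: particular solution (-475, 4845); reduce m mod 11: (9, -83).
General solution: m = 9 + 11t, n = -83 - 112t for integer t.
54 ≤ 9 + 11t ≤ 138 gives t ∈ [5, 11], which is 7 values.

7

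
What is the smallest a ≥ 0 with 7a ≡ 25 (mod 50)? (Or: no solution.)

25

gcd(50, 7) = 1.
1 divides 25, so solutions exist.
By Bézout, 7×(-7) + 50×(1) = 1.
So 7×(-7) ≡ 1 (mod 50); multiply by 25: a ≡ -175 (mod 50).
Smallest nonnegative: a = -175 mod 50 = 25.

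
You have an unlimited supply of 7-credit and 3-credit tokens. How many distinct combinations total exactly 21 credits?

Need nonnegative integers with 7j + 3k = 21.
gcd(7, 3) = 1, and 7·(1) + 3·(-2) = 1.
So (j₀, k₀) = (21, -42); general j = 21 + 3t, k = -42 - 7t.
j ≥ 0 ⇒ t ≥ -7; k ≥ 0 ⇒ t ≤ -6. That's 2 values of t.

2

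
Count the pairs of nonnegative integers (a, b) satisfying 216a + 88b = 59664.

26

gcd(216, 88) = 8  (216 = 2·88 + 40, 88 = 2·40 + 8, 40 = 5·8).
Back-substituting, 216·(-2) + 88·(5) = 8.
Scale by 7458: one solution is (-14916, 37290). Reduce a mod 11: (0, 678).
General: a = 0 + 11t, b = 678 - 27t.
a ≥ 0 ⇒ t ≥ 0; b ≥ 0 ⇒ t ≤ 25. So t ∈ [0, 25]: 26 solutions.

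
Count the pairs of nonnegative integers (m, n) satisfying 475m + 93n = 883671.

gcd(475, 93) = 1.
By Bézout, 475·(28) + 93·(-143) = 1.
One solution: (45, 9272).
General: m = 45 + 93t, n = 9272 - 475t.
m ≥ 0 ⇒ t ≥ 0; n ≥ 0 ⇒ t ≤ 19. So t ∈ [0, 19]: 20 solutions.

20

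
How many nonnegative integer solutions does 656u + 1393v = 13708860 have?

gcd(1393, 656):
  1393 = 2·656 + 81
  656 = 8·81 + 8
  81 = 10·8 + 1
  8 = 8·1
so gcd(1393, 656) = 1.
Back-substitute for Bézout coefficients:
  1 = 81 - 10·8
  ... = 656·(-172) + 1393·(81)
Scale by 13708860: one solution is (-2357923920, 1110417660). Reduce u mod 1393: (215, 9740).
General: u = 215 + 1393t, v = 9740 - 656t.
u ≥ 0 ⇒ t ≥ 0; v ≥ 0 ⇒ t ≤ 14. So t ∈ [0, 14]: 15 solutions.

15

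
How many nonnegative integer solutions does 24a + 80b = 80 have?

1

gcd(80, 24) = 8.
By Bézout, 24×(-3) + 80×(1) = 8.
One solution: (0, 1).
General: a = 0 + 10t, b = 1 - 3t.
a ≥ 0 ⇒ t ≥ 0; b ≥ 0 ⇒ t ≤ 0. So t ∈ [0, 0]: 1 solution.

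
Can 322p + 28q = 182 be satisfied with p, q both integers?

yes

gcd(322, 28) = 14  (322 = 11·28 + 14, 28 = 2·14).
14 divides 182, so integer solutions exist.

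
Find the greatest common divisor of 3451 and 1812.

1

gcd(3451, 1812):
  3451 = 1×1812 + 1639
  1812 = 1×1639 + 173
  1639 = 9×173 + 82
  173 = 2×82 + 9
  82 = 9×9 + 1
  9 = 9×1
so gcd(3451, 1812) = 1.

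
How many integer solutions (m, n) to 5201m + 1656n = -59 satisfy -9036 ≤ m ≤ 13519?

14

gcd(5201, 1656) = 1.
By Bézout, 5201*(-199) + 1656*(625) = 1.
Particular solution: (149, -468).
General solution: m = 149 + 1656t, n = -468 - 5201t for integer t.
-9036 ≤ 149 + 1656t ≤ 13519 gives t ∈ [-5, 8], which is 14 values.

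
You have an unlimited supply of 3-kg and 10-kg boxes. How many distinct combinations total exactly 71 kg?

Need nonnegative integers with 3j + 10k = 71.
gcd(3, 10) = 1, and 3·(-3) + 10·(1) = 1.
So (j₀, k₀) = (-213, 71); general j = -213 + 10t, k = 71 - 3t.
j ≥ 0 ⇒ t ≥ 22; k ≥ 0 ⇒ t ≤ 23. That's 2 values of t.

2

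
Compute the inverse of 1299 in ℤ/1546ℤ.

gcd(1546, 1299) = 1.
By Bézout, 1299*(-169) + 1546*(142) = 1.
So 1299*-169 ≡ 1 (mod 1546), and -169 mod 1546 = 1377.

1377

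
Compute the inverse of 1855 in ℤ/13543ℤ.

gcd(13543, 1855) = 1.
By Bézout, 1855·(898) + 13543·(-123) = 1.
So 1855·898 ≡ 1 (mod 13543), and 898 mod 13543 = 898.

898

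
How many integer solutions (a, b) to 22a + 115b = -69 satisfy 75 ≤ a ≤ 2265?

gcd(115, 22) = 1  (115 = 5·22 + 5, 22 = 4·5 + 2, 5 = 2·2 + 1, 2 = 2·1).
Back-substituting, 22·(-47) + 115·(9) = 1.
Scale by -69: particular solution (3243, -621); reduce a mod 115: (23, -5).
General solution: a = 23 + 115t, b = -5 - 22t for integer t.
75 ≤ 23 + 115t ≤ 2265 gives t ∈ [1, 19], which is 19 values.

19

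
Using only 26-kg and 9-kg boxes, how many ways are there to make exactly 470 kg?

2

Need nonnegative integers with 26j + 9k = 470.
gcd(26, 9) = 1, and 26·(-1) + 9·(3) = 1.
So (j₀, k₀) = (-470, 1410); general j = -470 + 9t, k = 1410 - 26t.
j ≥ 0 ⇒ t ≥ 53; k ≥ 0 ⇒ t ≤ 54. That's 2 values of t.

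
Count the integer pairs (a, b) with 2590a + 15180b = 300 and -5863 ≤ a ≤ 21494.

18

gcd(15180, 2590):
  15180 = 5*2590 + 2230
  2590 = 1*2230 + 360
  2230 = 6*360 + 70
  360 = 5*70 + 10
  70 = 7*10
so gcd(15180, 2590) = 10.
Back-substitute for Bézout coefficients:
  10 = 360 - 5*70
  ... = 2590*(211) + 15180*(-36)
Scale by 30: particular solution (6330, -1080); reduce a mod 1518: (258, -44).
General solution: a = 258 + 1518t, b = -44 - 259t for integer t.
-5863 ≤ 258 + 1518t ≤ 21494 gives t ∈ [-4, 13], which is 18 values.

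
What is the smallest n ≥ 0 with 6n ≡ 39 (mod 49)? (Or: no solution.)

31

gcd(49, 6) = 1  (49 = 8·6 + 1, 6 = 6·1).
1 divides 39, so solutions exist.
Back-substituting, 6·(-8) + 49·(1) = 1.
So 6·(-8) ≡ 1 (mod 49); multiply by 39: n ≡ -312 (mod 49).
Smallest nonnegative: n = -312 mod 49 = 31.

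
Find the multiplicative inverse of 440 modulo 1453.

gcd(1453, 440):
  1453 = 3*440 + 133
  440 = 3*133 + 41
  133 = 3*41 + 10
  41 = 4*10 + 1
  10 = 10*1
so gcd(1453, 440) = 1.
Back-substitute for Bézout coefficients:
  1 = 41 - 4*10
  ... = 440*(142) + 1453*(-43)
So 440*142 ≡ 1 (mod 1453), and 142 mod 1453 = 142.

142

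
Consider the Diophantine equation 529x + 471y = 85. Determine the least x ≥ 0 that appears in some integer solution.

gcd(529, 471) = 1.
1 divides 85, so solutions exist.
By Bézout, 529×(-203) + 471×(228) = 1.
Scale by 85/1 = 85: (x₀, y₀) = (-17255, 19380).
General solution: x = -17255 + 471t, y = 19380 - 529t for integer t.
x ≥ 0: smallest is -17255 mod 471 = 172 (at t = 37), with y = -193.

172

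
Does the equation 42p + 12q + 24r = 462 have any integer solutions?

gcd(42, 12):
  42 = 3*12 + 6
  12 = 2*6
so gcd(42, 12) = 6.
gcd(6, 24) = 6.
6 divides 462, so integer solutions exist.

yes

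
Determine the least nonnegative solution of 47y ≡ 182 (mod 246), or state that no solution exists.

gcd(246, 47) = 1  (246 = 5*47 + 11, 47 = 4*11 + 3, 11 = 3*3 + 2, 3 = 1*2 + 1, 2 = 2*1).
1 divides 182, so solutions exist.
Back-substituting, 47*(89) + 246*(-17) = 1.
So 47*(89) ≡ 1 (mod 246); multiply by 182: y ≡ 16198 (mod 246).
Smallest nonnegative: y = 16198 mod 246 = 208.

208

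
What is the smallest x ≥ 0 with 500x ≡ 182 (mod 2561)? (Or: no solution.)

gcd(2561, 500) = 1.
1 divides 182, so solutions exist.
By Bézout, 500*(-210) + 2561*(41) = 1.
So 500*(-210) ≡ 1 (mod 2561); multiply by 182: x ≡ -38220 (mod 2561).
Smallest nonnegative: x = -38220 mod 2561 = 195.

195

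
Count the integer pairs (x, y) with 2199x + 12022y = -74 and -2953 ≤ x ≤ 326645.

gcd(12022, 2199) = 1  (12022 = 5·2199 + 1027, 2199 = 2·1027 + 145, 1027 = 7·145 + 12, 145 = 12·12 + 1, 12 = 12·1).
Back-substituting, 2199·(995) + 12022·(-182) = 1.
Scale by -74: particular solution (-73630, 13468); reduce x mod 12022: (10524, -1925).
General solution: x = 10524 + 12022t, y = -1925 - 2199t for integer t.
-2953 ≤ 10524 + 12022t ≤ 326645 gives t ∈ [-1, 26], which is 28 values.

28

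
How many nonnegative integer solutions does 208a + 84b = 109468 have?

gcd(208, 84) = 4  (208 = 2·84 + 40, 84 = 2·40 + 4, 40 = 10·4).
Back-substituting, 208·(-2) + 84·(5) = 4.
Scale by 27367: one solution is (-54734, 136835). Reduce a mod 21: (13, 1271).
General: a = 13 + 21t, b = 1271 - 52t.
a ≥ 0 ⇒ t ≥ 0; b ≥ 0 ⇒ t ≤ 24. So t ∈ [0, 24]: 25 solutions.

25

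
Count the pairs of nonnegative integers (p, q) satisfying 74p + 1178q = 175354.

gcd(1178, 74) = 2.
By Bézout, 74*(-191) + 1178*(12) = 2.
One solution: (141, 140).
General: p = 141 + 589t, q = 140 - 37t.
p ≥ 0 ⇒ t ≥ 0; q ≥ 0 ⇒ t ≤ 3. So t ∈ [0, 3]: 4 solutions.

4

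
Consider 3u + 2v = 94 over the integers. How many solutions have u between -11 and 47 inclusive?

29

gcd(3, 2) = 1  (3 = 1×2 + 1, 2 = 2×1).
Back-substituting, 3×(1) + 2×(-1) = 1.
Scale by 94: particular solution (94, -94); reduce u mod 2: (0, 47).
General solution: u = 0 + 2t, v = 47 - 3t for integer t.
-11 ≤ 0 + 2t ≤ 47 gives t ∈ [-5, 23], which is 29 values.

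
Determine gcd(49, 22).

1

gcd(49, 22):
  49 = 2×22 + 5
  22 = 4×5 + 2
  5 = 2×2 + 1
  2 = 2×1
so gcd(49, 22) = 1.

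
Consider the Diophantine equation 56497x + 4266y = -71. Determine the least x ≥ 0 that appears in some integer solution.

817

gcd(56497, 4266) = 1  (56497 = 13×4266 + 1039, 4266 = 4×1039 + 110, 1039 = 9×110 + 49, 110 = 2×49 + 12, 49 = 4×12 + 1, 12 = 12×1).
1 divides -71, so solutions exist.
Back-substituting, 56497×(349) + 4266×(-4622) = 1.
Scale by -71/1 = -71: (x₀, y₀) = (-24779, 328162).
General solution: x = -24779 + 4266t, y = 328162 - 56497t for integer t.
x ≥ 0: smallest is -24779 mod 4266 = 817 (at t = 6), with y = -10820.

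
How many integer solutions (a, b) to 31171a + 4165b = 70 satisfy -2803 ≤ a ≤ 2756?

9

gcd(31171, 4165) = 7  (31171 = 7×4165 + 2016, 4165 = 2×2016 + 133, 2016 = 15×133 + 21, 133 = 6×21 + 7, 21 = 3×7).
Back-substituting, 31171×(-188) + 4165×(1407) = 7.
Scale by 10: particular solution (-1880, 14070); reduce a mod 595: (500, -3742).
General solution: a = 500 + 595t, b = -3742 - 4453t for integer t.
-2803 ≤ 500 + 595t ≤ 2756 gives t ∈ [-5, 3], which is 9 values.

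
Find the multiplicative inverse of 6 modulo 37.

gcd(37, 6) = 1.
By Bézout, 6×(-6) + 37×(1) = 1.
So 6×-6 ≡ 1 (mod 37), and -6 mod 37 = 31.

31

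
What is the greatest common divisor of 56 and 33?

gcd(56, 33):
  56 = 1×33 + 23
  33 = 1×23 + 10
  23 = 2×10 + 3
  10 = 3×3 + 1
  3 = 3×1
so gcd(56, 33) = 1.

1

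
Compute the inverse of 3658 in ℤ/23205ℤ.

gcd(23205, 3658) = 1.
By Bézout, 3658×(-1643) + 23205×(259) = 1.
So 3658×-1643 ≡ 1 (mod 23205), and -1643 mod 23205 = 21562.

21562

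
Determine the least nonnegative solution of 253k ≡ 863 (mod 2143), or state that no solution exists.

gcd(2143, 253):
  2143 = 8*253 + 119
  253 = 2*119 + 15
  119 = 7*15 + 14
  15 = 1*14 + 1
  14 = 14*1
so gcd(2143, 253) = 1.
1 divides 863, so solutions exist.
Back-substitute for Bézout coefficients:
  1 = 15 - 1*14
  ... = 253*(144) + 2143*(-17)
So 253*(144) ≡ 1 (mod 2143); multiply by 863: k ≡ 124272 (mod 2143).
Smallest nonnegative: k = 124272 mod 2143 = 2121.

2121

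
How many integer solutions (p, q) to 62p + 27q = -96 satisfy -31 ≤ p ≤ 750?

29

gcd(62, 27):
  62 = 2·27 + 8
  27 = 3·8 + 3
  8 = 2·3 + 2
  3 = 1·2 + 1
  2 = 2·1
so gcd(62, 27) = 1.
Back-substitute for Bézout coefficients:
  1 = 3 - 1·2
  ... = 62·(-10) + 27·(23)
Scale by -96: particular solution (960, -2208); reduce p mod 27: (15, -38).
General solution: p = 15 + 27t, q = -38 - 62t for integer t.
-31 ≤ 15 + 27t ≤ 750 gives t ∈ [-1, 27], which is 29 values.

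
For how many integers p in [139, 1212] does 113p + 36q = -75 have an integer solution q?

30

gcd(113, 36):
  113 = 3×36 + 5
  36 = 7×5 + 1
  5 = 5×1
so gcd(113, 36) = 1.
Back-substitute for Bézout coefficients:
  1 = 36 - 7×5
  ... = 113×(-7) + 36×(22)
Scale by -75: particular solution (525, -1650); reduce p mod 36: (21, -68).
General solution: p = 21 + 36t, q = -68 - 113t for integer t.
139 ≤ 21 + 36t ≤ 1212 gives t ∈ [4, 33], which is 30 values.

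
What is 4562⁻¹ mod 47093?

43800

gcd(47093, 4562) = 1.
By Bézout, 4562×(-3293) + 47093×(319) = 1.
So 4562×-3293 ≡ 1 (mod 47093), and -3293 mod 47093 = 43800.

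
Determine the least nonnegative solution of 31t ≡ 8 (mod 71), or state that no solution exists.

gcd(71, 31) = 1  (71 = 2×31 + 9, 31 = 3×9 + 4, 9 = 2×4 + 1, 4 = 4×1).
1 divides 8, so solutions exist.
Back-substituting, 31×(-16) + 71×(7) = 1.
So 31×(-16) ≡ 1 (mod 71); multiply by 8: t ≡ -128 (mod 71).
Smallest nonnegative: t = -128 mod 71 = 14.

14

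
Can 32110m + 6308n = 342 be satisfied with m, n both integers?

yes

gcd(32110, 6308) = 38  (32110 = 5·6308 + 570, 6308 = 11·570 + 38, 570 = 15·38).
38 divides 342, so integer solutions exist.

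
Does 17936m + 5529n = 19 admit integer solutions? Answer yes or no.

yes

gcd(17936, 5529):
  17936 = 3×5529 + 1349
  5529 = 4×1349 + 133
  1349 = 10×133 + 19
  133 = 7×19
so gcd(17936, 5529) = 19.
19 divides 19, so integer solutions exist.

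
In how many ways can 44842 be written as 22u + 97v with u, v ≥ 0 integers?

gcd(97, 22):
  97 = 4·22 + 9
  22 = 2·9 + 4
  9 = 2·4 + 1
  4 = 4·1
so gcd(97, 22) = 1.
Back-substitute for Bézout coefficients:
  1 = 9 - 2·4
  ... = 22·(-22) + 97·(5)
Scale by 44842: one solution is (-986524, 224210). Reduce u mod 97: (63, 448).
General: u = 63 + 97t, v = 448 - 22t.
u ≥ 0 ⇒ t ≥ 0; v ≥ 0 ⇒ t ≤ 20. So t ∈ [0, 20]: 21 solutions.

21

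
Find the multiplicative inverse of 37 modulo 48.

gcd(48, 37) = 1.
By Bézout, 37·(13) + 48·(-10) = 1.
So 37·13 ≡ 1 (mod 48), and 13 mod 48 = 13.

13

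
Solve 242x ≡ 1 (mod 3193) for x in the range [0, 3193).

1834

gcd(3193, 242):
  3193 = 13×242 + 47
  242 = 5×47 + 7
  47 = 6×7 + 5
  7 = 1×5 + 2
  5 = 2×2 + 1
  2 = 2×1
so gcd(3193, 242) = 1.
Back-substitute for Bézout coefficients:
  1 = 5 - 2×2
  ... = 242×(-1359) + 3193×(103)
So 242×-1359 ≡ 1 (mod 3193), and -1359 mod 3193 = 1834.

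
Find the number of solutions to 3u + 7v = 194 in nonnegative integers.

gcd(7, 3) = 1  (7 = 2·3 + 1, 3 = 3·1).
Back-substituting, 3·(-2) + 7·(1) = 1.
Scale by 194: one solution is (-388, 194). Reduce u mod 7: (4, 26).
General: u = 4 + 7t, v = 26 - 3t.
u ≥ 0 ⇒ t ≥ 0; v ≥ 0 ⇒ t ≤ 8. So t ∈ [0, 8]: 9 solutions.

9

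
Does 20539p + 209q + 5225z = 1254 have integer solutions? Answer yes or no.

yes

gcd(20539, 209) = 19  (20539 = 98·209 + 57, 209 = 3·57 + 38, 57 = 1·38 + 19, 38 = 2·19).
gcd(19, 5225) = 19.
19 divides 1254, so integer solutions exist.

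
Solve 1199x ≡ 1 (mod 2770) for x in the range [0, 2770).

1869

gcd(2770, 1199):
  2770 = 2×1199 + 372
  1199 = 3×372 + 83
  372 = 4×83 + 40
  83 = 2×40 + 3
  40 = 13×3 + 1
  3 = 3×1
so gcd(2770, 1199) = 1.
Back-substitute for Bézout coefficients:
  1 = 40 - 13×3
  ... = 1199×(-901) + 2770×(390)
So 1199×-901 ≡ 1 (mod 2770), and -901 mod 2770 = 1869.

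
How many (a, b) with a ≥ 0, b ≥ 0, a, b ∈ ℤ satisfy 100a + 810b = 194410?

gcd(810, 100) = 10.
By Bézout, 100·(-8) + 810·(1) = 10.
One solution: (73, 231).
General: a = 73 + 81t, b = 231 - 10t.
a ≥ 0 ⇒ t ≥ 0; b ≥ 0 ⇒ t ≤ 23. So t ∈ [0, 23]: 24 solutions.

24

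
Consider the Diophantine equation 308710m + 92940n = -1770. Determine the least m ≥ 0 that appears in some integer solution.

gcd(308710, 92940) = 10.
10 divides -1770, so solutions exist.
By Bézout, 308710*(1819) + 92940*(-6042) = 10.
Scale by -1770/10 = -177: (m₀, n₀) = (-321963, 1069434).
General solution: m = -321963 + 9294t, n = 1069434 - 30871t for integer t.
m ≥ 0: smallest is -321963 mod 9294 = 3327 (at t = 35), with n = -11051.

3327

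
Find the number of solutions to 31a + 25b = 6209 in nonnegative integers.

gcd(31, 25):
  31 = 1×25 + 6
  25 = 4×6 + 1
  6 = 6×1
so gcd(31, 25) = 1.
Back-substitute for Bézout coefficients:
  1 = 25 - 4×6
  ... = 31×(-4) + 25×(5)
Scale by 6209: one solution is (-24836, 31045). Reduce a mod 25: (14, 231).
General: a = 14 + 25t, b = 231 - 31t.
a ≥ 0 ⇒ t ≥ 0; b ≥ 0 ⇒ t ≤ 7. So t ∈ [0, 7]: 8 solutions.

8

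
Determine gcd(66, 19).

gcd(66, 19) = 1  (66 = 3×19 + 9, 19 = 2×9 + 1, 9 = 9×1).

1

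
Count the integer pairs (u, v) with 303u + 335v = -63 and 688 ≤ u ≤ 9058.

gcd(335, 303) = 1.
By Bézout, 303×(157) + 335×(-142) = 1.
Particular solution: (159, -144).
General solution: u = 159 + 335t, v = -144 - 303t for integer t.
688 ≤ 159 + 335t ≤ 9058 gives t ∈ [2, 26], which is 25 values.

25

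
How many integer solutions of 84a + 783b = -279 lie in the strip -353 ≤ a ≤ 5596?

23

gcd(783, 84) = 3.
By Bézout, 84×(28) + 783×(-3) = 3.
Particular solution: (6, -1).
General solution: a = 6 + 261t, b = -1 - 28t for integer t.
-353 ≤ 6 + 261t ≤ 5596 gives t ∈ [-1, 21], which is 23 values.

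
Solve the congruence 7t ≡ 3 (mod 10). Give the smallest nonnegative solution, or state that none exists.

gcd(10, 7) = 1.
1 divides 3, so solutions exist.
By Bézout, 7*(3) + 10*(-2) = 1.
So 7*(3) ≡ 1 (mod 10); multiply by 3: t ≡ 9 (mod 10).
Smallest nonnegative: t = 9 mod 10 = 9.

9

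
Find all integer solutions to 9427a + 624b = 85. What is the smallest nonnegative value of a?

439

gcd(9427, 624):
  9427 = 15×624 + 67
  624 = 9×67 + 21
  67 = 3×21 + 4
  21 = 5×4 + 1
  4 = 4×1
so gcd(9427, 624) = 1.
1 divides 85, so solutions exist.
Back-substitute for Bézout coefficients:
  1 = 21 - 5×4
  ... = 9427×(-149) + 624×(2251)
Scale by 85/1 = 85: (a₀, b₀) = (-12665, 191335).
General solution: a = -12665 + 624t, b = 191335 - 9427t for integer t.
a ≥ 0: smallest is -12665 mod 624 = 439 (at t = 21), with b = -6632.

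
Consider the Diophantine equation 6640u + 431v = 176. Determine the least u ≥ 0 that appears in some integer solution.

gcd(6640, 431):
  6640 = 15×431 + 175
  431 = 2×175 + 81
  175 = 2×81 + 13
  81 = 6×13 + 3
  13 = 4×3 + 1
  3 = 3×1
so gcd(6640, 431) = 1.
1 divides 176, so solutions exist.
Back-substitute for Bézout coefficients:
  1 = 13 - 4×3
  ... = 6640×(133) + 431×(-2049)
Scale by 176/1 = 176: (u₀, v₀) = (23408, -360624).
General solution: u = 23408 + 431t, v = -360624 - 6640t for integer t.
u ≥ 0: smallest is 23408 mod 431 = 134 (at t = -54), with v = -2064.

134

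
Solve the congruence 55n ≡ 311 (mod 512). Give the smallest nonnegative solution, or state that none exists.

gcd(512, 55):
  512 = 9·55 + 17
  55 = 3·17 + 4
  17 = 4·4 + 1
  4 = 4·1
so gcd(512, 55) = 1.
1 divides 311, so solutions exist.
Back-substitute for Bézout coefficients:
  1 = 17 - 4·4
  ... = 55·(-121) + 512·(13)
So 55·(-121) ≡ 1 (mod 512); multiply by 311: n ≡ -37631 (mod 512).
Smallest nonnegative: n = -37631 mod 512 = 257.

257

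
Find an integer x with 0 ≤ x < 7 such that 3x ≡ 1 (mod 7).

5

gcd(7, 3):
  7 = 2×3 + 1
  3 = 3×1
so gcd(7, 3) = 1.
Back-substitute for Bézout coefficients:
  1 = 7 - 2×3
  ... = 3×(-2) + 7×(1)
So 3×-2 ≡ 1 (mod 7), and -2 mod 7 = 5.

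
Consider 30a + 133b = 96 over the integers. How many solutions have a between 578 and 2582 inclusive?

gcd(133, 30) = 1.
By Bézout, 30*(-31) + 133*(7) = 1.
Particular solution: (83, -18).
General solution: a = 83 + 133t, b = -18 - 30t for integer t.
578 ≤ 83 + 133t ≤ 2582 gives t ∈ [4, 18], which is 15 values.

15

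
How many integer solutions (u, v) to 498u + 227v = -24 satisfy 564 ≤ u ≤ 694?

gcd(498, 227):
  498 = 2*227 + 44
  227 = 5*44 + 7
  44 = 6*7 + 2
  7 = 3*2 + 1
  2 = 2*1
so gcd(498, 227) = 1.
Back-substitute for Bézout coefficients:
  1 = 7 - 3*2
  ... = 498*(-98) + 227*(215)
Scale by -24: particular solution (2352, -5160); reduce u mod 227: (82, -180).
General solution: u = 82 + 227t, v = -180 - 498t for integer t.
564 ≤ 82 + 227t ≤ 694 gives t ∈ [3, 2], which is 0 values.

0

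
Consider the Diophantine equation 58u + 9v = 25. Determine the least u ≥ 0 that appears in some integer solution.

gcd(58, 9):
  58 = 6×9 + 4
  9 = 2×4 + 1
  4 = 4×1
so gcd(58, 9) = 1.
1 divides 25, so solutions exist.
Back-substitute for Bézout coefficients:
  1 = 9 - 2×4
  ... = 58×(-2) + 9×(13)
Scale by 25/1 = 25: (u₀, v₀) = (-50, 325).
General solution: u = -50 + 9t, v = 325 - 58t for integer t.
u ≥ 0: smallest is -50 mod 9 = 4 (at t = 6), with v = -23.

4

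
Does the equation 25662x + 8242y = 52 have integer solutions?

yes

gcd(25662, 8242):
  25662 = 3*8242 + 936
  8242 = 8*936 + 754
  936 = 1*754 + 182
  754 = 4*182 + 26
  182 = 7*26
so gcd(25662, 8242) = 26.
26 divides 52, so integer solutions exist.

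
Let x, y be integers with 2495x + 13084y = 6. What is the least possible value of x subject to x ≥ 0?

gcd(13084, 2495) = 1.
1 divides 6, so solutions exist.
By Bézout, 2495·(-6209) + 13084·(1184) = 1.
Scale by 6/1 = 6: (x₀, y₀) = (-37254, 7104).
General solution: x = -37254 + 13084t, y = 7104 - 2495t for integer t.
x ≥ 0: smallest is -37254 mod 13084 = 1998 (at t = 3), with y = -381.

1998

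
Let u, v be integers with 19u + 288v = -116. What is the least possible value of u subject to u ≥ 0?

gcd(288, 19):
  288 = 15*19 + 3
  19 = 6*3 + 1
  3 = 3*1
so gcd(288, 19) = 1.
1 divides -116, so solutions exist.
Back-substitute for Bézout coefficients:
  1 = 19 - 6*3
  ... = 19*(91) + 288*(-6)
Scale by -116/1 = -116: (u₀, v₀) = (-10556, 696).
General solution: u = -10556 + 288t, v = 696 - 19t for integer t.
u ≥ 0: smallest is -10556 mod 288 = 100 (at t = 37), with v = -7.

100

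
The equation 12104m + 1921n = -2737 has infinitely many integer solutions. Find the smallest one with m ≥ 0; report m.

gcd(12104, 1921) = 17  (12104 = 6×1921 + 578, 1921 = 3×578 + 187, 578 = 3×187 + 17, 187 = 11×17).
17 divides -2737, so solutions exist.
Back-substituting, 12104×(10) + 1921×(-63) = 17.
Scale by -2737/17 = -161: (m₀, n₀) = (-1610, 10143).
General solution: m = -1610 + 113t, n = 10143 - 712t for integer t.
m ≥ 0: smallest is -1610 mod 113 = 85 (at t = 15), with n = -537.

85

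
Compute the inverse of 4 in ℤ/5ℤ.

gcd(5, 4):
  5 = 1*4 + 1
  4 = 4*1
so gcd(5, 4) = 1.
Back-substitute for Bézout coefficients:
  1 = 5 - 1*4
  ... = 4*(-1) + 5*(1)
So 4*-1 ≡ 1 (mod 5), and -1 mod 5 = 4.

4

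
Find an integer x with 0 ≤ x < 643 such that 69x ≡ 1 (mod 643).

gcd(643, 69):
  643 = 9*69 + 22
  69 = 3*22 + 3
  22 = 7*3 + 1
  3 = 3*1
so gcd(643, 69) = 1.
Back-substitute for Bézout coefficients:
  1 = 22 - 7*3
  ... = 69*(-205) + 643*(22)
So 69*-205 ≡ 1 (mod 643), and -205 mod 643 = 438.

438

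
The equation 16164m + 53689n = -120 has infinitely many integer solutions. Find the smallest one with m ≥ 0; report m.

gcd(53689, 16164) = 1.
1 divides -120, so solutions exist.
By Bézout, 16164×(-4029) + 53689×(1213) = 1.
Scale by -120/1 = -120: (m₀, n₀) = (483480, -145560).
General solution: m = 483480 + 53689t, n = -145560 - 16164t for integer t.
m ≥ 0: smallest is 483480 mod 53689 = 279 (at t = -9), with n = -84.

279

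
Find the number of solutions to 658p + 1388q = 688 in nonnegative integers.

gcd(1388, 658):
  1388 = 2×658 + 72
  658 = 9×72 + 10
  72 = 7×10 + 2
  10 = 5×2
so gcd(1388, 658) = 2.
Back-substitute for Bézout coefficients:
  2 = 72 - 7×10
  ... = 658×(-135) + 1388×(64)
Scale by 344: one solution is (-46440, 22016). Reduce p mod 694: (58, -27).
General: p = 58 + 694t, q = -27 - 329t.
p ≥ 0 ⇒ t ≥ 0; q ≥ 0 ⇒ t ≤ -1. So t ∈ [0, -1]: 0 solutions.

0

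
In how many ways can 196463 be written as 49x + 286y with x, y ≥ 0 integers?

gcd(286, 49) = 1  (286 = 5×49 + 41, 49 = 1×41 + 8, 41 = 5×8 + 1, 8 = 8×1).
Back-substituting, 49×(-35) + 286×(6) = 1.
Scale by 196463: one solution is (-6876205, 1178778). Reduce x mod 286: (93, 671).
General: x = 93 + 286t, y = 671 - 49t.
x ≥ 0 ⇒ t ≥ 0; y ≥ 0 ⇒ t ≤ 13. So t ∈ [0, 13]: 14 solutions.

14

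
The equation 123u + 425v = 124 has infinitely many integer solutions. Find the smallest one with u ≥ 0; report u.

gcd(425, 123):
  425 = 3*123 + 56
  123 = 2*56 + 11
  56 = 5*11 + 1
  11 = 11*1
so gcd(425, 123) = 1.
1 divides 124, so solutions exist.
Back-substitute for Bézout coefficients:
  1 = 56 - 5*11
  ... = 123*(-38) + 425*(11)
Scale by 124/1 = 124: (u₀, v₀) = (-4712, 1364).
General solution: u = -4712 + 425t, v = 1364 - 123t for integer t.
u ≥ 0: smallest is -4712 mod 425 = 388 (at t = 12), with v = -112.

388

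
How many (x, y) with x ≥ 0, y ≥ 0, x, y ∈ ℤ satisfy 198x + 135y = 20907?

gcd(198, 135) = 9.
By Bézout, 198×(-2) + 135×(3) = 9.
One solution: (4, 149).
General: x = 4 + 15t, y = 149 - 22t.
x ≥ 0 ⇒ t ≥ 0; y ≥ 0 ⇒ t ≤ 6. So t ∈ [0, 6]: 7 solutions.

7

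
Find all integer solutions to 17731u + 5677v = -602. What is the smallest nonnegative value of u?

gcd(17731, 5677):
  17731 = 3·5677 + 700
  5677 = 8·700 + 77
  700 = 9·77 + 7
  77 = 11·7
so gcd(17731, 5677) = 7.
7 divides -602, so solutions exist.
Back-substitute for Bézout coefficients:
  7 = 700 - 9·77
  ... = 17731·(73) + 5677·(-228)
Scale by -602/7 = -86: (u₀, v₀) = (-6278, 19608).
General solution: u = -6278 + 811t, v = 19608 - 2533t for integer t.
u ≥ 0: smallest is -6278 mod 811 = 210 (at t = 8), with v = -656.

210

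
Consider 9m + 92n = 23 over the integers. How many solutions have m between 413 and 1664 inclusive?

gcd(92, 9) = 1  (92 = 10*9 + 2, 9 = 4*2 + 1, 2 = 2*1).
Back-substituting, 9*(41) + 92*(-4) = 1.
Scale by 23: particular solution (943, -92); reduce m mod 92: (23, -2).
General solution: m = 23 + 92t, n = -2 - 9t for integer t.
413 ≤ 23 + 92t ≤ 1664 gives t ∈ [5, 17], which is 13 values.

13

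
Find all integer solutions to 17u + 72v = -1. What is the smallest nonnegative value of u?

gcd(72, 17) = 1.
1 divides -1, so solutions exist.
By Bézout, 17·(17) + 72·(-4) = 1.
Scale by -1/1 = -1: (u₀, v₀) = (-17, 4).
General solution: u = -17 + 72t, v = 4 - 17t for integer t.
u ≥ 0: smallest is -17 mod 72 = 55 (at t = 1), with v = -13.

55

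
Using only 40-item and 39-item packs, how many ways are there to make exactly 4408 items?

3

Need nonnegative integers with 40j + 39k = 4408.
gcd(40, 39) = 1, and 40·(1) + 39·(-1) = 1.
So (j₀, k₀) = (4408, -4408); general j = 4408 + 39t, k = -4408 - 40t.
j ≥ 0 ⇒ t ≥ -113; k ≥ 0 ⇒ t ≤ -111. That's 3 values of t.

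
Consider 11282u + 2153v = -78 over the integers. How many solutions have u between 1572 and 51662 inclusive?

gcd(11282, 2153):
  11282 = 5*2153 + 517
  2153 = 4*517 + 85
  517 = 6*85 + 7
  85 = 12*7 + 1
  7 = 7*1
so gcd(11282, 2153) = 1.
Back-substitute for Bézout coefficients:
  1 = 85 - 12*7
  ... = 11282*(-304) + 2153*(1593)
Scale by -78: particular solution (23712, -124254); reduce u mod 2153: (29, -152).
General solution: u = 29 + 2153t, v = -152 - 11282t for integer t.
1572 ≤ 29 + 2153t ≤ 51662 gives t ∈ [1, 23], which is 23 values.

23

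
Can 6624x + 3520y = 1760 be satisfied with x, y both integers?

yes

gcd(6624, 3520) = 32.
32 divides 1760, so integer solutions exist.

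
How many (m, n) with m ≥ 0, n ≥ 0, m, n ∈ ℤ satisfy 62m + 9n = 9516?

gcd(62, 9) = 1.
By Bézout, 62*(-1) + 9*(7) = 1.
One solution: (6, 1016).
General: m = 6 + 9t, n = 1016 - 62t.
m ≥ 0 ⇒ t ≥ 0; n ≥ 0 ⇒ t ≤ 16. So t ∈ [0, 16]: 17 solutions.

17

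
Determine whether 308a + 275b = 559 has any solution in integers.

gcd(308, 275) = 11.
11 does not divide 559 (remainder 9), so no integer solutions.

no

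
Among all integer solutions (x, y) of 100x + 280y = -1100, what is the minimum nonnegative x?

gcd(280, 100) = 20  (280 = 2·100 + 80, 100 = 1·80 + 20, 80 = 4·20).
20 divides -1100, so solutions exist.
Back-substituting, 100·(3) + 280·(-1) = 20.
Scale by -1100/20 = -55: (x₀, y₀) = (-165, 55).
General solution: x = -165 + 14t, y = 55 - 5t for integer t.
x ≥ 0: smallest is -165 mod 14 = 3 (at t = 12), with y = -5.

3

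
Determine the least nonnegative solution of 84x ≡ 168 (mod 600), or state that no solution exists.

2

gcd(600, 84) = 12.
12 divides 168, so solutions exist.
By Bézout, 84×(-7) + 600×(1) = 12.
So 84×(-7) ≡ 12 (mod 600); multiply by 14: x ≡ -98 (mod 50).
Smallest nonnegative: x = -98 mod 50 = 2.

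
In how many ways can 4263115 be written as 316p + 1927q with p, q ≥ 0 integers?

7

gcd(1927, 316):
  1927 = 6*316 + 31
  316 = 10*31 + 6
  31 = 5*6 + 1
  6 = 6*1
so gcd(1927, 316) = 1.
Back-substitute for Bézout coefficients:
  1 = 31 - 5*6
  ... = 316*(-311) + 1927*(51)
Scale by 4263115: one solution is (-1325828765, 217418865). Reduce p mod 1927: (1191, 2017).
General: p = 1191 + 1927t, q = 2017 - 316t.
p ≥ 0 ⇒ t ≥ 0; q ≥ 0 ⇒ t ≤ 6. So t ∈ [0, 6]: 7 solutions.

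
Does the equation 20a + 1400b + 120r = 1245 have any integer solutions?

gcd(1400, 20) = 20  (1400 = 70×20).
gcd(20, 120) = 20.
20 does not divide 1245 (remainder 5), so no integer solutions.

no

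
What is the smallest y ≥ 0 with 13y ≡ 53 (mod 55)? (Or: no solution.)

gcd(55, 13) = 1.
1 divides 53, so solutions exist.
By Bézout, 13·(17) + 55·(-4) = 1.
So 13·(17) ≡ 1 (mod 55); multiply by 53: y ≡ 901 (mod 55).
Smallest nonnegative: y = 901 mod 55 = 21.

21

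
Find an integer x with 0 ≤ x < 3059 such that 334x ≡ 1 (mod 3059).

gcd(3059, 334):
  3059 = 9×334 + 53
  334 = 6×53 + 16
  53 = 3×16 + 5
  16 = 3×5 + 1
  5 = 5×1
so gcd(3059, 334) = 1.
Back-substitute for Bézout coefficients:
  1 = 16 - 3×5
  ... = 334×(577) + 3059×(-63)
So 334×577 ≡ 1 (mod 3059), and 577 mod 3059 = 577.

577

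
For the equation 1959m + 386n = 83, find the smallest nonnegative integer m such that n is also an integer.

309

gcd(1959, 386):
  1959 = 5×386 + 29
  386 = 13×29 + 9
  29 = 3×9 + 2
  9 = 4×2 + 1
  2 = 2×1
so gcd(1959, 386) = 1.
1 divides 83, so solutions exist.
Back-substitute for Bézout coefficients:
  1 = 9 - 4×2
  ... = 1959×(-173) + 386×(878)
Scale by 83/1 = 83: (m₀, n₀) = (-14359, 72874).
General solution: m = -14359 + 386t, n = 72874 - 1959t for integer t.
m ≥ 0: smallest is -14359 mod 386 = 309 (at t = 38), with n = -1568.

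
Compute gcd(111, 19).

1

gcd(111, 19):
  111 = 5*19 + 16
  19 = 1*16 + 3
  16 = 5*3 + 1
  3 = 3*1
so gcd(111, 19) = 1.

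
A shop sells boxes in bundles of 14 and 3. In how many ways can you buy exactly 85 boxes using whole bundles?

Need nonnegative integers with 14j + 3k = 85.
gcd(14, 3) = 1, and 14·(-1) + 3·(5) = 1.
So (j₀, k₀) = (-85, 425); general j = -85 + 3t, k = 425 - 14t.
j ≥ 0 ⇒ t ≥ 29; k ≥ 0 ⇒ t ≤ 30. That's 2 values of t.

2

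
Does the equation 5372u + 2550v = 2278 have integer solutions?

gcd(5372, 2550) = 34  (5372 = 2·2550 + 272, 2550 = 9·272 + 102, 272 = 2·102 + 68, 102 = 1·68 + 34, 68 = 2·34).
34 divides 2278, so integer solutions exist.

yes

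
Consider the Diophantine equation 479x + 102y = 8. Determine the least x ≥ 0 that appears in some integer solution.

gcd(479, 102):
  479 = 4*102 + 71
  102 = 1*71 + 31
  71 = 2*31 + 9
  31 = 3*9 + 4
  9 = 2*4 + 1
  4 = 4*1
so gcd(479, 102) = 1.
1 divides 8, so solutions exist.
Back-substitute for Bézout coefficients:
  1 = 9 - 2*4
  ... = 479*(23) + 102*(-108)
Scale by 8/1 = 8: (x₀, y₀) = (184, -864).
General solution: x = 184 + 102t, y = -864 - 479t for integer t.
x ≥ 0: smallest is 184 mod 102 = 82 (at t = -1), with y = -385.

82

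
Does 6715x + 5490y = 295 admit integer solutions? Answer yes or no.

yes

gcd(6715, 5490) = 5.
5 divides 295, so integer solutions exist.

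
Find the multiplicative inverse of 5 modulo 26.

gcd(26, 5) = 1.
By Bézout, 5×(-5) + 26×(1) = 1.
So 5×-5 ≡ 1 (mod 26), and -5 mod 26 = 21.

21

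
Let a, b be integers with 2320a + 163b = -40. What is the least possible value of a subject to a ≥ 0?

59

gcd(2320, 163) = 1.
1 divides -40, so solutions exist.
By Bézout, 2320×(-30) + 163×(427) = 1.
Scale by -40/1 = -40: (a₀, b₀) = (1200, -17080).
General solution: a = 1200 + 163t, b = -17080 - 2320t for integer t.
a ≥ 0: smallest is 1200 mod 163 = 59 (at t = -7), with b = -840.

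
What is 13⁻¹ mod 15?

gcd(15, 13):
  15 = 1·13 + 2
  13 = 6·2 + 1
  2 = 2·1
so gcd(15, 13) = 1.
Back-substitute for Bézout coefficients:
  1 = 13 - 6·2
  ... = 13·(7) + 15·(-6)
So 13·7 ≡ 1 (mod 15), and 7 mod 15 = 7.

7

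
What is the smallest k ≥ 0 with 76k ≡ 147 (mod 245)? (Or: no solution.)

147

gcd(245, 76):
  245 = 3·76 + 17
  76 = 4·17 + 8
  17 = 2·8 + 1
  8 = 8·1
so gcd(245, 76) = 1.
1 divides 147, so solutions exist.
Back-substitute for Bézout coefficients:
  1 = 17 - 2·8
  ... = 76·(-29) + 245·(9)
So 76·(-29) ≡ 1 (mod 245); multiply by 147: k ≡ -4263 (mod 245).
Smallest nonnegative: k = -4263 mod 245 = 147.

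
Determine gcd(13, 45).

gcd(45, 13):
  45 = 3×13 + 6
  13 = 2×6 + 1
  6 = 6×1
so gcd(45, 13) = 1.

1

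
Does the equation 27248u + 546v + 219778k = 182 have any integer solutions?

yes

gcd(27248, 546):
  27248 = 49·546 + 494
  546 = 1·494 + 52
  494 = 9·52 + 26
  52 = 2·26
so gcd(27248, 546) = 26.
gcd(26, 219778) = 26.
26 divides 182, so integer solutions exist.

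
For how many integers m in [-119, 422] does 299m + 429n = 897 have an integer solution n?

16

gcd(429, 299) = 13.
By Bézout, 299*(-10) + 429*(7) = 13.
Particular solution: (3, 0).
General solution: m = 3 + 33t, n = 0 - 23t for integer t.
-119 ≤ 3 + 33t ≤ 422 gives t ∈ [-3, 12], which is 16 values.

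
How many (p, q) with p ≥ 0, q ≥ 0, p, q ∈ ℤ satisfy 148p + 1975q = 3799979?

13

gcd(1975, 148):
  1975 = 13×148 + 51
  148 = 2×51 + 46
  51 = 1×46 + 5
  46 = 9×5 + 1
  5 = 5×1
so gcd(1975, 148) = 1.
Back-substitute for Bézout coefficients:
  1 = 46 - 9×5
  ... = 148×(387) + 1975×(-29)
Scale by 3799979: one solution is (1470591873, -110199391). Reduce p mod 1975: (948, 1853).
General: p = 948 + 1975t, q = 1853 - 148t.
p ≥ 0 ⇒ t ≥ 0; q ≥ 0 ⇒ t ≤ 12. So t ∈ [0, 12]: 13 solutions.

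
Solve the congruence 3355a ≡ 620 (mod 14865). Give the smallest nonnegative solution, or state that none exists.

1994

gcd(14865, 3355):
  14865 = 4·3355 + 1445
  3355 = 2·1445 + 465
  1445 = 3·465 + 50
  465 = 9·50 + 15
  50 = 3·15 + 5
  15 = 3·5
so gcd(14865, 3355) = 5.
5 divides 620, so solutions exist.
Back-substitute for Bézout coefficients:
  5 = 50 - 3·15
  ... = 3355·(-895) + 14865·(202)
So 3355·(-895) ≡ 5 (mod 14865); multiply by 124: a ≡ -110980 (mod 2973).
Smallest nonnegative: a = -110980 mod 2973 = 1994.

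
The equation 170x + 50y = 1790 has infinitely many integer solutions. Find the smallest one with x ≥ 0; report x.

2

gcd(170, 50) = 10  (170 = 3·50 + 20, 50 = 2·20 + 10, 20 = 2·10).
10 divides 1790, so solutions exist.
Back-substituting, 170·(-2) + 50·(7) = 10.
Scale by 1790/10 = 179: (x₀, y₀) = (-358, 1253).
General solution: x = -358 + 5t, y = 1253 - 17t for integer t.
x ≥ 0: smallest is -358 mod 5 = 2 (at t = 72), with y = 29.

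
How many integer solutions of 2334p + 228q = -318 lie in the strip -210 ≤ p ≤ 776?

26

gcd(2334, 228) = 6.
By Bézout, 2334*(17) + 228*(-174) = 6.
Particular solution: (11, -114).
General solution: p = 11 + 38t, q = -114 - 389t for integer t.
-210 ≤ 11 + 38t ≤ 776 gives t ∈ [-5, 20], which is 26 values.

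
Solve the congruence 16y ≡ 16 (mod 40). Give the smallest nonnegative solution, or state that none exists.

gcd(40, 16) = 8.
8 divides 16, so solutions exist.
By Bézout, 16*(-2) + 40*(1) = 8.
So 16*(-2) ≡ 8 (mod 40); multiply by 2: y ≡ -4 (mod 5).
Smallest nonnegative: y = -4 mod 5 = 1.

1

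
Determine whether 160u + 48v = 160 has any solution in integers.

gcd(160, 48) = 16  (160 = 3·48 + 16, 48 = 3·16).
16 divides 160, so integer solutions exist.

yes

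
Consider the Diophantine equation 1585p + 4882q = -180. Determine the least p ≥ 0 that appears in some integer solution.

gcd(4882, 1585):
  4882 = 3·1585 + 127
  1585 = 12·127 + 61
  127 = 2·61 + 5
  61 = 12·5 + 1
  5 = 5·1
so gcd(4882, 1585) = 1.
1 divides -180, so solutions exist.
Back-substitute for Bézout coefficients:
  1 = 61 - 12·5
  ... = 1585·(961) + 4882·(-312)
Scale by -180/1 = -180: (p₀, q₀) = (-172980, 56160).
General solution: p = -172980 + 4882t, q = 56160 - 1585t for integer t.
p ≥ 0: smallest is -172980 mod 4882 = 2772 (at t = 36), with q = -900.

2772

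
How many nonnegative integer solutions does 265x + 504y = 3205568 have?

24

gcd(504, 265) = 1.
By Bézout, 265×(97) + 504×(-51) = 1.
One solution: (320, 6192).
General: x = 320 + 504t, y = 6192 - 265t.
x ≥ 0 ⇒ t ≥ 0; y ≥ 0 ⇒ t ≤ 23. So t ∈ [0, 23]: 24 solutions.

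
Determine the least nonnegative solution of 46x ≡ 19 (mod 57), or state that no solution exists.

gcd(57, 46) = 1.
1 divides 19, so solutions exist.
By Bézout, 46×(-26) + 57×(21) = 1.
So 46×(-26) ≡ 1 (mod 57); multiply by 19: x ≡ -494 (mod 57).
Smallest nonnegative: x = -494 mod 57 = 19.

19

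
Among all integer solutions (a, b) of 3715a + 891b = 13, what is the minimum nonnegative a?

124

gcd(3715, 891) = 1  (3715 = 4·891 + 151, 891 = 5·151 + 136, 151 = 1·136 + 15, 136 = 9·15 + 1, 15 = 15·1).
1 divides 13, so solutions exist.
Back-substituting, 3715·(-59) + 891·(246) = 1.
Scale by 13/1 = 13: (a₀, b₀) = (-767, 3198).
General solution: a = -767 + 891t, b = 3198 - 3715t for integer t.
a ≥ 0: smallest is -767 mod 891 = 124 (at t = 1), with b = -517.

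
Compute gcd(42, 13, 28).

1

gcd(42, 13) = 1  (42 = 3·13 + 3, 13 = 4·3 + 1, 3 = 3·1).
gcd(1, 28) = 1.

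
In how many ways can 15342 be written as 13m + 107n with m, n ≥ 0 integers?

11

gcd(107, 13) = 1  (107 = 8·13 + 3, 13 = 4·3 + 1, 3 = 3·1).
Back-substituting, 13·(33) + 107·(-4) = 1.
Scale by 15342: one solution is (506286, -61368). Reduce m mod 107: (69, 135).
General: m = 69 + 107t, n = 135 - 13t.
m ≥ 0 ⇒ t ≥ 0; n ≥ 0 ⇒ t ≤ 10. So t ∈ [0, 10]: 11 solutions.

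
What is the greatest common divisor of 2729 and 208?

1

gcd(2729, 208):
  2729 = 13·208 + 25
  208 = 8·25 + 8
  25 = 3·8 + 1
  8 = 8·1
so gcd(2729, 208) = 1.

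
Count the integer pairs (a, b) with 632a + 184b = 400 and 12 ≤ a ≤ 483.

gcd(632, 184):
  632 = 3·184 + 80
  184 = 2·80 + 24
  80 = 3·24 + 8
  24 = 3·8
so gcd(632, 184) = 8.
Back-substitute for Bézout coefficients:
  8 = 80 - 3·24
  ... = 632·(7) + 184·(-24)
Scale by 50: particular solution (350, -1200); reduce a mod 23: (5, -15).
General solution: a = 5 + 23t, b = -15 - 79t for integer t.
12 ≤ 5 + 23t ≤ 483 gives t ∈ [1, 20], which is 20 values.

20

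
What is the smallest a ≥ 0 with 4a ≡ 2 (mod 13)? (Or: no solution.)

7

gcd(13, 4):
  13 = 3·4 + 1
  4 = 4·1
so gcd(13, 4) = 1.
1 divides 2, so solutions exist.
Back-substitute for Bézout coefficients:
  1 = 13 - 3·4
  ... = 4·(-3) + 13·(1)
So 4·(-3) ≡ 1 (mod 13); multiply by 2: a ≡ -6 (mod 13).
Smallest nonnegative: a = -6 mod 13 = 7.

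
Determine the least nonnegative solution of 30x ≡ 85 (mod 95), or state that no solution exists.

6

gcd(95, 30) = 5  (95 = 3*30 + 5, 30 = 6*5).
5 divides 85, so solutions exist.
Back-substituting, 30*(-3) + 95*(1) = 5.
So 30*(-3) ≡ 5 (mod 95); multiply by 17: x ≡ -51 (mod 19).
Smallest nonnegative: x = -51 mod 19 = 6.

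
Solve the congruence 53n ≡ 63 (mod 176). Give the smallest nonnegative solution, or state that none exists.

gcd(176, 53):
  176 = 3*53 + 17
  53 = 3*17 + 2
  17 = 8*2 + 1
  2 = 2*1
so gcd(176, 53) = 1.
1 divides 63, so solutions exist.
Back-substitute for Bézout coefficients:
  1 = 17 - 8*2
  ... = 53*(-83) + 176*(25)
So 53*(-83) ≡ 1 (mod 176); multiply by 63: n ≡ -5229 (mod 176).
Smallest nonnegative: n = -5229 mod 176 = 51.

51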